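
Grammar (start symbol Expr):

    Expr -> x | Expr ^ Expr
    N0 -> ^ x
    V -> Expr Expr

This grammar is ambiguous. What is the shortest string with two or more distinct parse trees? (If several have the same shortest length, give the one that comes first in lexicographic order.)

x ^ x ^ x

length 1: no string has ≥2 trees
length 3: no string has ≥2 trees
length 5: x ^ x ^ x has 2 parse trees

Two derivations of x ^ x ^ x:
  Expr ⇒ Expr ^ Expr ⇒ x ^ Expr ⇒ x ^ Expr ^ Expr ⇒ x ^ x ^ Expr ⇒ x ^ x ^ x
  Expr ⇒ Expr ^ Expr ⇒ Expr ^ Expr ^ Expr ⇒ x ^ Expr ^ Expr ⇒ x ^ x ^ Expr ⇒ x ^ x ^ x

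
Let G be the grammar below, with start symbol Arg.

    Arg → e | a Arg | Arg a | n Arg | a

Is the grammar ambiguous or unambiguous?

Witness: a a

Derivation 1: Arg ⇒ a Arg ⇒ a a
Derivation 2: Arg ⇒ Arg a ⇒ a a

Two distinct leftmost derivations for the same string.

Ambiguous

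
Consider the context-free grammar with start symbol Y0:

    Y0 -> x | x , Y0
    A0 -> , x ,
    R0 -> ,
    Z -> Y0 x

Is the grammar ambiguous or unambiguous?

Only Y0 is reachable from Y0; ignoring the rest: The reachable grammar is A → atom sep A | atom. Each atom is followed by either the separator (recurse) or end-of-string (stop) — no choice point.

Unambiguous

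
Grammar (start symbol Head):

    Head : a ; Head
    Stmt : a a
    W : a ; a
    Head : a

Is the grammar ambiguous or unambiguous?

Unambiguous

Only Head is reachable from Head; ignoring the rest: The reachable grammar is A → atom sep A | atom. Each atom is followed by either the separator (recurse) or end-of-string (stop) — no choice point.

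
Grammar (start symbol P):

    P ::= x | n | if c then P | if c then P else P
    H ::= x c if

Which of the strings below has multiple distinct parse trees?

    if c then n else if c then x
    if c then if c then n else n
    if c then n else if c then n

if c then n else if c then x: 1 tree
if c then if c then n else n: 2 trees
if c then n else if c then n: 1 tree

if c then if c then n else n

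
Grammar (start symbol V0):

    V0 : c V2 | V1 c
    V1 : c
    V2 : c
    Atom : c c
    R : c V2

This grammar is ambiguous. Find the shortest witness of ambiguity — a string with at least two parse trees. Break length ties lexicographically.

c c

length 2: c c has 2 parse trees

Two derivations of c c:
  V0 ⇒ c V2 ⇒ c c
  V0 ⇒ V1 c ⇒ c c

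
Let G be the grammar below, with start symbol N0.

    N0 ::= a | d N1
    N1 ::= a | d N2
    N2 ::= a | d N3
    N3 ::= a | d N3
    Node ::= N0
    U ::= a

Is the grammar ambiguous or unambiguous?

(Node, U are unreachable from N0, so their rules don't affect L(N0).) Restricted to the reachable nonterminals, every rule has the form A → t or A → t B, and no two rules for the same A share a first terminal. The grammar encodes a DFA — one run per string.

Unambiguous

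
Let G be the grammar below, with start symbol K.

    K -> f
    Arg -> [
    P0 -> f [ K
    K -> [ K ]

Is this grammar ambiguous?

(P0, Arg are unreachable from K, so their rules don't affect L(K).) L(K) is { openⁿ atom closeⁿ : n ≥ 0 }. The bracket depth fixes n, and the derivation is forced at every step.

Unambiguous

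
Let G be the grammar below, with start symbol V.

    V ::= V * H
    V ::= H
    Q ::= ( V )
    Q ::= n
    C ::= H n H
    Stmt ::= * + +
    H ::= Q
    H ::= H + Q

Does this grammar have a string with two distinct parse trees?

(C, Stmt are unreachable from V, so their rules don't affect L(V).) The grammar is stratified — V handles '*' (left-recursive), H handles '+', Q atoms. Each operator has a fixed associativity and precedence level, so every string has one parse.

Unambiguous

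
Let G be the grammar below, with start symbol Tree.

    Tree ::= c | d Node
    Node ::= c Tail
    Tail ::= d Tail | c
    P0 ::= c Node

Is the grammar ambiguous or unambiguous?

Only Tree, Node, Tail are reachable from Tree; ignoring the rest: Restricted to the reachable nonterminals, every rule has the form A → t or A → t B, and no two rules for the same A share a first terminal. The grammar encodes a DFA — one run per string.

Unambiguous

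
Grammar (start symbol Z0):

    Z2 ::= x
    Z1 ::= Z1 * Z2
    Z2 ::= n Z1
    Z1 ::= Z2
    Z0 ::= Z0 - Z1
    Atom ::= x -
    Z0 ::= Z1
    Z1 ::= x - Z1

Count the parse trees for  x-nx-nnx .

4

Parse trees for x-nx-nnx:
  [Z0 [Z0 [Z1 [Z2 x]]] - [Z1 [Z2 n [Z1 x - [Z1 [Z2 n [Z1 [Z2 n [Z1 [Z2 x]]]]]]]]]]
  [Z0 [Z0 [Z0 [Z1 [Z2 x]]] - [Z1 [Z2 n [Z1 [Z2 x]]]]] - [Z1 [Z2 n [Z1 [Z2 n [Z1 [Z2 x]]]]]]]
  [Z0 [Z0 [Z1 x - [Z1 [Z2 n [Z1 [Z2 x]]]]]] - [Z1 [Z2 n [Z1 [Z2 n [Z1 [Z2 x]]]]]]]
  [Z0 [Z1 x - [Z1 [Z2 n [Z1 x - [Z1 [Z2 n [Z1 [Z2 n [Z1 [Z2 x]]]]]]]]]]]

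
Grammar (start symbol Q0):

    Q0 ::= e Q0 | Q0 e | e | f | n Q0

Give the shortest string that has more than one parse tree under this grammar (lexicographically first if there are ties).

e e

length 1: no string has ≥2 trees
length 2: e e has 2 parse trees

Two derivations of e e:
  Q0 ⇒ e Q0 ⇒ e e
  Q0 ⇒ Q0 e ⇒ e e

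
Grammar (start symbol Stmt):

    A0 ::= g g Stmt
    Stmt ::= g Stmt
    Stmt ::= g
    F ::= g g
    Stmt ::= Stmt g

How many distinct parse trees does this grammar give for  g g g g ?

Parse trees for g g g g:
  [Stmt g [Stmt g [Stmt g [Stmt g]]]]
  [Stmt g [Stmt g [Stmt [Stmt g] g]]]
  [Stmt g [Stmt [Stmt g [Stmt g]] g]]
  [Stmt g [Stmt [Stmt [Stmt g] g] g]]
  [Stmt [Stmt g [Stmt g [Stmt g]]] g]
  [Stmt [Stmt g [Stmt [Stmt g] g]] g]
  [Stmt [Stmt [Stmt g [Stmt g]] g] g]
  [Stmt [Stmt [Stmt [Stmt g] g] g] g]

8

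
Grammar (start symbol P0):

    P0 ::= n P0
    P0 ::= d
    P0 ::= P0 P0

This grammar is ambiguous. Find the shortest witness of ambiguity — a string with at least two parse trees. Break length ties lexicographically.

length 1: no string has ≥2 trees
length 2: no string has ≥2 trees
length 3: d d d has 2 parse trees

Two derivations of d d d:
  P0 ⇒ P0 P0 ⇒ d P0 ⇒ d P0 P0 ⇒ d d P0 ⇒ d d d
  P0 ⇒ P0 P0 ⇒ P0 P0 P0 ⇒ d P0 P0 ⇒ d d P0 ⇒ d d d

d d d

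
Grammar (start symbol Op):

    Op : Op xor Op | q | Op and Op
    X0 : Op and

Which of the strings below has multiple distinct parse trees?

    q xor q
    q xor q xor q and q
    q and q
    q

q xor q xor q and q

q xor q: 1 tree
q xor q xor q and q: 5 trees
q and q: 1 tree
q: 1 tree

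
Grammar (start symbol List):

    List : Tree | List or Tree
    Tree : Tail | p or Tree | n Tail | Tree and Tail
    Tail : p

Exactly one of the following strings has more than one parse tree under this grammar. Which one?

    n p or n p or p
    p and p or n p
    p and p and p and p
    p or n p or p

p or n p or p

n p or n p or p: 1 tree
p and p or n p: 1 tree
p and p and p and p: 1 tree
p or n p or p: 2 trees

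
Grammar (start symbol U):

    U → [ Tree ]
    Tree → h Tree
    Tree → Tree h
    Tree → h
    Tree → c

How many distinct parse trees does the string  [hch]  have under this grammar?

2

Parse trees for [hch]:
  [U [ [Tree h [Tree [Tree c] h]] ]]
  [U [ [Tree [Tree h [Tree c]] h] ]]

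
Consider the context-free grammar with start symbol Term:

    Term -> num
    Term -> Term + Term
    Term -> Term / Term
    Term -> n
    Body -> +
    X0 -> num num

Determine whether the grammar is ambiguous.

Witness: n + n + n

Derivation 1: Term ⇒ Term + Term ⇒ Term + Term + Term ⇒ n + Term + Term ⇒ n + n + Term ⇒ n + n + n
Derivation 2: Term ⇒ Term + Term ⇒ n + Term ⇒ n + Term + Term ⇒ n + n + Term ⇒ n + n + n

Two distinct leftmost derivations for the same string.

Ambiguous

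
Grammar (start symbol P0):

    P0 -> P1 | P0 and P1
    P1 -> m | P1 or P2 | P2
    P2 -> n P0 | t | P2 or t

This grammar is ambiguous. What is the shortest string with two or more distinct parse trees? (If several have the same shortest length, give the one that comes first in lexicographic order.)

t or t

length 1: no string has ≥2 trees
length 2: no string has ≥2 trees
length 3: t or t has 2 parse trees

Two derivations of t or t:
  P0 ⇒ P1 ⇒ P1 or P2 ⇒ P2 or P2 ⇒ t or P2 ⇒ t or t
  P0 ⇒ P1 ⇒ P2 ⇒ P2 or t ⇒ t or t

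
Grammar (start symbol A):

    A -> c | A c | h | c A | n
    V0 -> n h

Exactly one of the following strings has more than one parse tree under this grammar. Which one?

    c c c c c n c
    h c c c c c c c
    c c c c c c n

c c c c c n c

c c c c c n c: 6 trees
h c c c c c c c: 1 tree
c c c c c c n: 1 tree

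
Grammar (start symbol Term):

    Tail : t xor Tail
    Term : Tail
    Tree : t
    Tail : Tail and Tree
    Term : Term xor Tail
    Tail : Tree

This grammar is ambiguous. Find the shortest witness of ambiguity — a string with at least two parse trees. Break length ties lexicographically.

length 1: no string has ≥2 trees
length 3: t xor t has 2 parse trees

Two derivations of t xor t:
  Term ⇒ Tail ⇒ t xor Tail ⇒ t xor Tree ⇒ t xor t
  Term ⇒ Term xor Tail ⇒ Tail xor Tail ⇒ Tree xor Tail ⇒ t xor Tail ⇒ t xor Tree ⇒ t xor t

t xor t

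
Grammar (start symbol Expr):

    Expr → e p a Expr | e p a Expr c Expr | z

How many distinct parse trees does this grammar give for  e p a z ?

1

Parse trees for e p a z:
  [Expr e p a [Expr z]]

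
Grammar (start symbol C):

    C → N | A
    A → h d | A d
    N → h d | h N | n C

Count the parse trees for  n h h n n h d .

2

Parse trees for n h h n n h d:
  [C [N n [C [N h [N h [N n [C [N n [C [N h d]]]]]]]]]]
  [C [N n [C [N h [N h [N n [C [N n [C [A h d]]]]]]]]]]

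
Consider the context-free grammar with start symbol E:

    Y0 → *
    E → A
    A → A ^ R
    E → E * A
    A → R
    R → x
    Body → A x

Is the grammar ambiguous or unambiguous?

Unambiguous

Only E, A, R are reachable from E; ignoring the rest: The grammar is stratified — E handles '*' (left-recursive), A handles '^', R atoms. Each operator has a fixed associativity and precedence level, so every string has one parse.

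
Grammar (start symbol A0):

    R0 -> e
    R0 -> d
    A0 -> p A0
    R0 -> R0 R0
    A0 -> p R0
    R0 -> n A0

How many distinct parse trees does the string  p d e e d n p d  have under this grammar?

14

Parse trees for p d e e d n p d (showing first 6 of 14):
  [A0 p [R0 [R0 d] [R0 [R0 e] [R0 [R0 e] [R0 [R0 d] [R0 n [A0 p [R0 d]]]]]]]]
  [A0 p [R0 [R0 d] [R0 [R0 e] [R0 [R0 [R0 e] [R0 d]] [R0 n [A0 p [R0 d]]]]]]]
  [A0 p [R0 [R0 d] [R0 [R0 [R0 e] [R0 e]] [R0 [R0 d] [R0 n [A0 p [R0 d]]]]]]]
  [A0 p [R0 [R0 d] [R0 [R0 [R0 e] [R0 [R0 e] [R0 d]]] [R0 n [A0 p [R0 d]]]]]]
  [A0 p [R0 [R0 d] [R0 [R0 [R0 [R0 e] [R0 e]] [R0 d]] [R0 n [A0 p [R0 d]]]]]]
  [A0 p [R0 [R0 [R0 d] [R0 e]] [R0 [R0 e] [R0 [R0 d] [R0 n [A0 p [R0 d]]]]]]]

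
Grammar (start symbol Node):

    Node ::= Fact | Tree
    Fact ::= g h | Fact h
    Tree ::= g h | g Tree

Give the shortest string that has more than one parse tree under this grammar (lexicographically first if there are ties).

length 2: g h has 2 parse trees

Two derivations of g h:
  Node ⇒ Fact ⇒ g h
  Node ⇒ Tree ⇒ g h

g h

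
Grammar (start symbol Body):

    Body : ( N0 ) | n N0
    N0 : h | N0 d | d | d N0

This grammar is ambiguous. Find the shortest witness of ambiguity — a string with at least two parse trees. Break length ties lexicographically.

n d d

length 2: no string has ≥2 trees
length 3: n d d has 2 parse trees

Two derivations of n d d:
  Body ⇒ n N0 ⇒ n N0 d ⇒ n d d
  Body ⇒ n N0 ⇒ n d N0 ⇒ n d d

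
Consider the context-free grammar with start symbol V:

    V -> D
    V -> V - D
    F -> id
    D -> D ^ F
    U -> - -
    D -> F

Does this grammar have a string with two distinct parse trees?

Unambiguous

Only V, D, F are reachable from V; ignoring the rest: V → V - D | D  ;  D → D ^ F | F  — a left-associative chain with F at the bottom. Each string factors uniquely by precedence.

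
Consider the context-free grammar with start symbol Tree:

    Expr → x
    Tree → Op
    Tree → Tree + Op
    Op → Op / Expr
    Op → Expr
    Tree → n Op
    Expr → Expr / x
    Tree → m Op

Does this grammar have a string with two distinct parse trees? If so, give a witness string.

Ambiguous

Witness: x / x

Derivation 1: Tree ⇒ Op ⇒ Op / Expr ⇒ Expr / Expr ⇒ x / Expr ⇒ x / x
Derivation 2: Tree ⇒ Op ⇒ Expr ⇒ Expr / x ⇒ x / x

Two distinct leftmost derivations for the same string.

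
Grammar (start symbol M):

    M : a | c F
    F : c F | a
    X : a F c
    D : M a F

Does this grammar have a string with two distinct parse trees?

Unambiguous

(X, D are unreachable from M, so their rules don't affect L(M).) Each reachable nonterminal has at most one production per leading terminal, and all productions are right-linear; the derivation is determined token-by-token.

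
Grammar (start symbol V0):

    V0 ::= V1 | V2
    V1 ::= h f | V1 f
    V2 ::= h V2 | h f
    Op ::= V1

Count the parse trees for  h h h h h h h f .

1

Parse trees for h h h h h h h f:
  [V0 [V2 h [V2 h [V2 h [V2 h [V2 h [V2 h [V2 h f]]]]]]]]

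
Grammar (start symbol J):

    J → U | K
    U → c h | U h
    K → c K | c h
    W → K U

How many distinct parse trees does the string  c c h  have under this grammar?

1

Parse trees for c c h:
  [J [K c [K c h]]]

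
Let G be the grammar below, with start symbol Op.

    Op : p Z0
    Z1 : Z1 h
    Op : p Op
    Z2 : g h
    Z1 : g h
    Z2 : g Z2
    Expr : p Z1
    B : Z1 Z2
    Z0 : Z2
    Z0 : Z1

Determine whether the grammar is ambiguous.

Witness: p g h

Derivation 1: Op ⇒ p Z0 ⇒ p Z2 ⇒ p g h
Derivation 2: Op ⇒ p Z0 ⇒ p Z1 ⇒ p g h

Two distinct leftmost derivations for the same string.

Ambiguous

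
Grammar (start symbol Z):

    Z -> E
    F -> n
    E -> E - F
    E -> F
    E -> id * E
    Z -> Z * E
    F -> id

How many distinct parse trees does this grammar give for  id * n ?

2

Parse trees for id * n:
  [Z [E id * [E [F n]]]]
  [Z [Z [E [F id]]] * [E [F n]]]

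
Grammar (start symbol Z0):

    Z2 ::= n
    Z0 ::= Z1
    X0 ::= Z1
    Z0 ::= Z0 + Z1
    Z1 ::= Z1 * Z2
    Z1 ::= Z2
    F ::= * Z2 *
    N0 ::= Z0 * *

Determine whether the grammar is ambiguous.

(F, X0, N0 are unreachable from Z0, so their rules don't affect L(Z0).) The grammar is stratified — Z0 handles '+' (left-recursive), Z1 handles '*', Z2 atoms. Each operator has a fixed associativity and precedence level, so every string has one parse.

Unambiguous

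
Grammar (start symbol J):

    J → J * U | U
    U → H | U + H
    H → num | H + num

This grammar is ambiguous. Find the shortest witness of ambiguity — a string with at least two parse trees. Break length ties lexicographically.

num + num

length 1: no string has ≥2 trees
length 3: num + num has 2 parse trees

Two derivations of num + num:
  J ⇒ U ⇒ H ⇒ H + num ⇒ num + num
  J ⇒ U ⇒ U + H ⇒ H + H ⇒ num + H ⇒ num + num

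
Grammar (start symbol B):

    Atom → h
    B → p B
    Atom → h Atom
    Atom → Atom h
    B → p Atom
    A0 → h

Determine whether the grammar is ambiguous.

Witness: p h h

Derivation 1: B ⇒ p Atom ⇒ p h Atom ⇒ p h h
Derivation 2: B ⇒ p Atom ⇒ p Atom h ⇒ p h h

Two distinct leftmost derivations for the same string.

Ambiguous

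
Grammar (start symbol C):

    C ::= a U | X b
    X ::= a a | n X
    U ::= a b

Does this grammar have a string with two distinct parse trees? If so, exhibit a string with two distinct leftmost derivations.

Ambiguous

Witness: a a b

Derivation 1: C ⇒ a U ⇒ a a b
Derivation 2: C ⇒ X b ⇒ a a b

Two distinct leftmost derivations for the same string.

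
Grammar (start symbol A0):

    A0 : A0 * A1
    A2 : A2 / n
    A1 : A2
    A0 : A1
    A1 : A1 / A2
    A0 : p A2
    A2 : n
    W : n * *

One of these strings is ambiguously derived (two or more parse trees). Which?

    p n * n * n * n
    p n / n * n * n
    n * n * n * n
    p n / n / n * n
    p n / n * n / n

p n * n * n * n: 1 tree
p n / n * n * n: 1 tree
n * n * n * n: 1 tree
p n / n / n * n: 1 tree
p n / n * n / n: 2 trees

p n / n * n / n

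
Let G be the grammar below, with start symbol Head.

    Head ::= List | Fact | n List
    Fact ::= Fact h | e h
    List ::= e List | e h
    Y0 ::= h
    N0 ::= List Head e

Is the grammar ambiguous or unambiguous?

Witness: e h

Derivation 1: Head ⇒ List ⇒ e h
Derivation 2: Head ⇒ Fact ⇒ e h

Two distinct leftmost derivations for the same string.

Ambiguous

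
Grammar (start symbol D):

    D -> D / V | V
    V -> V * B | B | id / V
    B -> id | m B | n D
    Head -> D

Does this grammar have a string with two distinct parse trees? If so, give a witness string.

Ambiguous

Witness: id / id

Derivation 1: D ⇒ D / V ⇒ V / V ⇒ B / V ⇒ id / V ⇒ id / B ⇒ id / id
Derivation 2: D ⇒ V ⇒ id / V ⇒ id / B ⇒ id / id

Two distinct leftmost derivations for the same string.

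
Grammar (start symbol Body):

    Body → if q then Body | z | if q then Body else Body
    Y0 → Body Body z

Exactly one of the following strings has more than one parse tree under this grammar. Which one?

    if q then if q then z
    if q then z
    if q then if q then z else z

if q then if q then z else z

if q then if q then z: 1 tree
if q then z: 1 tree
if q then if q then z else z: 2 trees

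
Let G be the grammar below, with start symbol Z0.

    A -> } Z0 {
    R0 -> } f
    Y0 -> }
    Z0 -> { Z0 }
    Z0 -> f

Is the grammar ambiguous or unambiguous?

Unambiguous

(R0, A, Y0 are unreachable from Z0, so their rules don't affect L(Z0).) L(Z0) is { openⁿ atom closeⁿ : n ≥ 0 }. The bracket depth fixes n, and the derivation is forced at every step.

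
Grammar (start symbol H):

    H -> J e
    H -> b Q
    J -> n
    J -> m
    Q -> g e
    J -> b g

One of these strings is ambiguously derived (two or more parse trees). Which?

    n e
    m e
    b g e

b g e

n e: 1 tree
m e: 1 tree
b g e: 2 trees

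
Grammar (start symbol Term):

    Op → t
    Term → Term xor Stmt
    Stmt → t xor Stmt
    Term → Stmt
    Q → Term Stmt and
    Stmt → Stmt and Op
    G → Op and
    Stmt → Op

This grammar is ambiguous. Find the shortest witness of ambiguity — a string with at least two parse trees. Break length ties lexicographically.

length 1: no string has ≥2 trees
length 3: t xor t has 2 parse trees

Two derivations of t xor t:
  Term ⇒ Term xor Stmt ⇒ Stmt xor Stmt ⇒ Op xor Stmt ⇒ t xor Stmt ⇒ t xor Op ⇒ t xor t
  Term ⇒ Stmt ⇒ t xor Stmt ⇒ t xor Op ⇒ t xor t

t xor t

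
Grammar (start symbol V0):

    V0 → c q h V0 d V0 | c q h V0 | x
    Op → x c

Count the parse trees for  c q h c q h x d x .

2

Parse trees for c q h c q h x d x:
  [V0 c q h [V0 c q h [V0 x]] d [V0 x]]
  [V0 c q h [V0 c q h [V0 x] d [V0 x]]]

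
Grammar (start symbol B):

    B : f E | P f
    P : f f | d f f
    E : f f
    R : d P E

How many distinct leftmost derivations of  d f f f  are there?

Parse trees for d f f f:
  [B [P d f f] f]

1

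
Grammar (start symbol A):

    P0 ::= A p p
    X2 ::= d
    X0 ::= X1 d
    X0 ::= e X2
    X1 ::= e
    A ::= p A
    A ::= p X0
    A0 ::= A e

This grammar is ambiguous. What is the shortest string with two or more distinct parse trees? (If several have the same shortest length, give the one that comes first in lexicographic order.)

p e d

length 3: p e d has 2 parse trees

Two derivations of p e d:
  A ⇒ p X0 ⇒ p X1 d ⇒ p e d
  A ⇒ p X0 ⇒ p e X2 ⇒ p e d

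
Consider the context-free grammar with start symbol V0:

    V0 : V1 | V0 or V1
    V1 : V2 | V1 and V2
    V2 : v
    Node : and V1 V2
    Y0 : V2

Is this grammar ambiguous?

Unambiguous

(Node, Y0 are unreachable from V0, so their rules don't affect L(V0).) This is a standard precedence ladder (V0 over V1 over V2), with each level left-recursive on its own operator ('or' at V0, 'and' at V1). That structure is LR(1), hence unambiguous.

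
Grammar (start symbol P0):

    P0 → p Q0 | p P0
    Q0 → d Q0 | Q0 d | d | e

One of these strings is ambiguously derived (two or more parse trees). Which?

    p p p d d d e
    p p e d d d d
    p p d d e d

p p p d d d e: 1 tree
p p e d d d d: 1 tree
p p d d e d: 3 trees

p p d d e d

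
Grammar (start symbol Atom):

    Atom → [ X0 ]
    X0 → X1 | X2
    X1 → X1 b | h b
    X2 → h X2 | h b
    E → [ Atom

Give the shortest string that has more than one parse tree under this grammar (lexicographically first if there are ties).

[ h b ]

length 4: [ h b ] has 2 parse trees

Two derivations of [ h b ]:
  Atom ⇒ [ X0 ] ⇒ [ X1 ] ⇒ [ h b ]
  Atom ⇒ [ X0 ] ⇒ [ X2 ] ⇒ [ h b ]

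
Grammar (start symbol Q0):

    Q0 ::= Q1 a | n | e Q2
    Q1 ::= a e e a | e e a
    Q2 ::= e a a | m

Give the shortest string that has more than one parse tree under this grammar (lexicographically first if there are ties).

length 1: no string has ≥2 trees
length 2: no string has ≥2 trees
length 4: e e a a has 2 parse trees

Two derivations of e e a a:
  Q0 ⇒ Q1 a ⇒ e e a a
  Q0 ⇒ e Q2 ⇒ e e a a

e e a a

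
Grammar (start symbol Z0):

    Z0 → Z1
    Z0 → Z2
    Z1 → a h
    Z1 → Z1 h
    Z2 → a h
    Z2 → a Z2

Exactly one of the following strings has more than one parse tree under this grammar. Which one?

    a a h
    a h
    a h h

a a h: 1 tree
a h: 2 trees
a h h: 1 tree

a h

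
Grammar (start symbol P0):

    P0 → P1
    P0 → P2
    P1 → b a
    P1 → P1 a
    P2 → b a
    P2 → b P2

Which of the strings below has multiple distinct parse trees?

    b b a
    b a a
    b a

b a

b b a: 1 tree
b a a: 1 tree
b a: 2 trees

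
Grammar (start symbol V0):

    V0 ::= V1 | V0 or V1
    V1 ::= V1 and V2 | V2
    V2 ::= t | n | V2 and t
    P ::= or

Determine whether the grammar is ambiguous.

Ambiguous

Witness: n and t

Derivation 1: V0 ⇒ V1 ⇒ V1 and V2 ⇒ V2 and V2 ⇒ n and V2 ⇒ n and t
Derivation 2: V0 ⇒ V1 ⇒ V2 ⇒ V2 and t ⇒ n and t

Two distinct leftmost derivations for the same string.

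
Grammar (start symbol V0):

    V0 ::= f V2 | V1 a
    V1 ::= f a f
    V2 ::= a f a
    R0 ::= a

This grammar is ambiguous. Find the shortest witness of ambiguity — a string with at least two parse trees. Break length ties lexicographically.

f a f a

length 4: f a f a has 2 parse trees

Two derivations of f a f a:
  V0 ⇒ f V2 ⇒ f a f a
  V0 ⇒ V1 a ⇒ f a f a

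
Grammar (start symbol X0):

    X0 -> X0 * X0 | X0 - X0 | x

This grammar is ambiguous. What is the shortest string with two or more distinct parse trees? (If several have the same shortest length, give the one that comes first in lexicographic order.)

length 1: no string has ≥2 trees
length 3: no string has ≥2 trees
length 5: x * x * x has 2 parse trees

Two derivations of x * x * x:
  X0 ⇒ X0 * X0 ⇒ X0 * X0 * X0 ⇒ x * X0 * X0 ⇒ x * x * X0 ⇒ x * x * x
  X0 ⇒ X0 * X0 ⇒ x * X0 ⇒ x * X0 * X0 ⇒ x * x * X0 ⇒ x * x * x

x * x * x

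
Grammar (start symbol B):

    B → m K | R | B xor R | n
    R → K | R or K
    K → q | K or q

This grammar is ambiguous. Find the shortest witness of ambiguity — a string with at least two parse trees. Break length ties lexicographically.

length 1: no string has ≥2 trees
length 2: no string has ≥2 trees
length 3: q or q has 2 parse trees

Two derivations of q or q:
  B ⇒ R ⇒ K ⇒ K or q ⇒ q or q
  B ⇒ R ⇒ R or K ⇒ K or K ⇒ q or K ⇒ q or q

q or q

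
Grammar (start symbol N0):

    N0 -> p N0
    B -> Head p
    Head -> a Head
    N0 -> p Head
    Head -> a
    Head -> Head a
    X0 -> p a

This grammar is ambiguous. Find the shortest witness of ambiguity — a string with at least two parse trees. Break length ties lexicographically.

length 2: no string has ≥2 trees
length 3: p a a has 2 parse trees

Two derivations of p a a:
  N0 ⇒ p Head ⇒ p a Head ⇒ p a a
  N0 ⇒ p Head ⇒ p Head a ⇒ p a a

p a a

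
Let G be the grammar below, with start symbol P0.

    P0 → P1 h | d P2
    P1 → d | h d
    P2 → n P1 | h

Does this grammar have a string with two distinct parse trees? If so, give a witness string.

Ambiguous

Witness: d h

Derivation 1: P0 ⇒ P1 h ⇒ d h
Derivation 2: P0 ⇒ d P2 ⇒ d h

Two distinct leftmost derivations for the same string.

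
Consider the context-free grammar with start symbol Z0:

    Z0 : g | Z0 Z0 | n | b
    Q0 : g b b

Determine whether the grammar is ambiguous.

Witness: b b b

Derivation 1: Z0 ⇒ Z0 Z0 ⇒ Z0 Z0 Z0 ⇒ b Z0 Z0 ⇒ b b Z0 ⇒ b b b
Derivation 2: Z0 ⇒ Z0 Z0 ⇒ b Z0 ⇒ b Z0 Z0 ⇒ b b Z0 ⇒ b b b

Two distinct leftmost derivations for the same string.

Ambiguous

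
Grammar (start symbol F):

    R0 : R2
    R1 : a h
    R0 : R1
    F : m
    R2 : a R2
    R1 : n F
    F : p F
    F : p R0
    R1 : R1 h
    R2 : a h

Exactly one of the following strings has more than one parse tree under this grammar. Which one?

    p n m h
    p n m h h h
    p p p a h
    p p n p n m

p n m h: 1 tree
p n m h h h: 1 tree
p p p a h: 2 trees
p p n p n m: 1 tree

p p p a h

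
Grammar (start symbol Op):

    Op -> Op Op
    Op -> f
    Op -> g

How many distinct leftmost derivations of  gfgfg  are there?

Parse trees for gfgfg (showing first 6 of 14):
  [Op [Op g] [Op [Op f] [Op [Op g] [Op [Op f] [Op g]]]]]
  [Op [Op g] [Op [Op f] [Op [Op [Op g] [Op f]] [Op g]]]]
  [Op [Op g] [Op [Op [Op f] [Op g]] [Op [Op f] [Op g]]]]
  [Op [Op g] [Op [Op [Op f] [Op [Op g] [Op f]]] [Op g]]]
  [Op [Op g] [Op [Op [Op [Op f] [Op g]] [Op f]] [Op g]]]
  [Op [Op [Op g] [Op f]] [Op [Op g] [Op [Op f] [Op g]]]]

14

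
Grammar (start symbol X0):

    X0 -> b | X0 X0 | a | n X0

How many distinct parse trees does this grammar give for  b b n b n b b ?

Parse trees for b b n b n b b (showing first 6 of 30):
  [X0 [X0 b] [X0 [X0 b] [X0 [X0 n [X0 b]] [X0 [X0 n [X0 b]] [X0 b]]]]]
  [X0 [X0 b] [X0 [X0 b] [X0 [X0 n [X0 b]] [X0 n [X0 [X0 b] [X0 b]]]]]]
  [X0 [X0 b] [X0 [X0 b] [X0 [X0 [X0 n [X0 b]] [X0 n [X0 b]]] [X0 b]]]]
  [X0 [X0 b] [X0 [X0 b] [X0 [X0 n [X0 [X0 b] [X0 n [X0 b]]]] [X0 b]]]]
  [X0 [X0 b] [X0 [X0 b] [X0 n [X0 [X0 b] [X0 [X0 n [X0 b]] [X0 b]]]]]]
  [X0 [X0 b] [X0 [X0 b] [X0 n [X0 [X0 b] [X0 n [X0 [X0 b] [X0 b]]]]]]]

30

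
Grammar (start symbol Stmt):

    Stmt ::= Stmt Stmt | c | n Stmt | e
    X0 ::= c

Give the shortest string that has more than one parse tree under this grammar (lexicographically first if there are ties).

length 1: no string has ≥2 trees
length 2: no string has ≥2 trees
length 3: c c c has 2 parse trees

Two derivations of c c c:
  Stmt ⇒ Stmt Stmt ⇒ Stmt Stmt Stmt ⇒ c Stmt Stmt ⇒ c c Stmt ⇒ c c c
  Stmt ⇒ Stmt Stmt ⇒ c Stmt ⇒ c Stmt Stmt ⇒ c c Stmt ⇒ c c c

c c c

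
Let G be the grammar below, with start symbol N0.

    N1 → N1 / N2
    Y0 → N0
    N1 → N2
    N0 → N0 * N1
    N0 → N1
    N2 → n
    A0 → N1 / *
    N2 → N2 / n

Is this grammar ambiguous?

Ambiguous

Witness: n / n

Derivation 1: N0 ⇒ N1 ⇒ N1 / N2 ⇒ N2 / N2 ⇒ n / N2 ⇒ n / n
Derivation 2: N0 ⇒ N1 ⇒ N2 ⇒ N2 / n ⇒ n / n

Two distinct leftmost derivations for the same string.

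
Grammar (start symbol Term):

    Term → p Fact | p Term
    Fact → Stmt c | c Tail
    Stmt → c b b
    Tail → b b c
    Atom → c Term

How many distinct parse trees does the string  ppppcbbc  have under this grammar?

2

Parse trees for ppppcbbc:
  [Term p [Term p [Term p [Term p [Fact [Stmt c b b] c]]]]]
  [Term p [Term p [Term p [Term p [Fact c [Tail b b c]]]]]]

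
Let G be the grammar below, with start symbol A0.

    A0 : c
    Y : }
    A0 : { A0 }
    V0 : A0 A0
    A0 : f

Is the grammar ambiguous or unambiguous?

(V0, Y are unreachable from A0, so their rules don't affect L(A0).) Each string is a nest of matched brackets around a single atom. An opening bracket forces the recursive rule; an atom forces the base rule.

Unambiguous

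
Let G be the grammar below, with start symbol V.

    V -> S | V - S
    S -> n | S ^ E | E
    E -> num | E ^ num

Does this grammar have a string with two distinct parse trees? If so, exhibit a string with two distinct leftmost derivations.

Witness: num ^ num

Derivation 1: V ⇒ S ⇒ S ^ E ⇒ E ^ E ⇒ num ^ E ⇒ num ^ num
Derivation 2: V ⇒ S ⇒ E ⇒ E ^ num ⇒ num ^ num

Two distinct leftmost derivations for the same string.

Ambiguous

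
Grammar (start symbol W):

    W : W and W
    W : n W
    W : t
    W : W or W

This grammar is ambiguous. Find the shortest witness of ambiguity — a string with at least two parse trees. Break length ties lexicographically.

n t and t

length 1: no string has ≥2 trees
length 2: no string has ≥2 trees
length 3: no string has ≥2 trees
length 4: n t and t has 2 parse trees

Two derivations of n t and t:
  W ⇒ W and W ⇒ n W and W ⇒ n t and W ⇒ n t and t
  W ⇒ n W ⇒ n W and W ⇒ n t and W ⇒ n t and t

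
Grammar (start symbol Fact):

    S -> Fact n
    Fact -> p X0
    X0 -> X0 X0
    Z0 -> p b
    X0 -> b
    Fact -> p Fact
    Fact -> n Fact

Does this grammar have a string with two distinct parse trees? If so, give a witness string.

Ambiguous

Witness: p b b b

Derivation 1: Fact ⇒ p X0 ⇒ p X0 X0 ⇒ p X0 X0 X0 ⇒ p b X0 X0 ⇒ p b b X0 ⇒ p b b b
Derivation 2: Fact ⇒ p X0 ⇒ p X0 X0 ⇒ p b X0 ⇒ p b X0 X0 ⇒ p b b X0 ⇒ p b b b

Two distinct leftmost derivations for the same string.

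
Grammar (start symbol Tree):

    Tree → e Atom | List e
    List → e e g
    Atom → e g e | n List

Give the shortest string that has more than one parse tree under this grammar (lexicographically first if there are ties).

length 4: e e g e has 2 parse trees

Two derivations of e e g e:
  Tree ⇒ e Atom ⇒ e e g e
  Tree ⇒ List e ⇒ e e g e

e e g e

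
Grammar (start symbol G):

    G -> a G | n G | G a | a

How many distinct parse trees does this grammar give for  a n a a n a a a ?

Parse trees for a n a a n a a a (showing first 6 of 29):
  [G a [G n [G a [G a [G n [G a [G a [G a]]]]]]]]
  [G a [G n [G a [G a [G n [G a [G [G a] a]]]]]]]
  [G a [G n [G a [G a [G n [G [G a [G a]] a]]]]]]
  [G a [G n [G a [G a [G n [G [G [G a] a] a]]]]]]
  [G a [G n [G a [G a [G [G n [G a [G a]]] a]]]]]
  [G a [G n [G a [G a [G [G n [G [G a] a]] a]]]]]

29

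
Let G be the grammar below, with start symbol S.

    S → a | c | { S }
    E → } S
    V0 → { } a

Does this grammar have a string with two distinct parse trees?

Unambiguous

Only S is reachable from S; ignoring the rest: L(S) is { openⁿ atom closeⁿ : n ≥ 0 }. The bracket depth fixes n, and the derivation is forced at every step.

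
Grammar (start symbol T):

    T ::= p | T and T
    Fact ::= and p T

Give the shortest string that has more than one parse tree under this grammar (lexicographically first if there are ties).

p and p and p

length 1: no string has ≥2 trees
length 3: no string has ≥2 trees
length 5: p and p and p has 2 parse trees

Two derivations of p and p and p:
  T ⇒ T and T ⇒ p and T ⇒ p and T and T ⇒ p and p and T ⇒ p and p and p
  T ⇒ T and T ⇒ T and T and T ⇒ p and T and T ⇒ p and p and T ⇒ p and p and p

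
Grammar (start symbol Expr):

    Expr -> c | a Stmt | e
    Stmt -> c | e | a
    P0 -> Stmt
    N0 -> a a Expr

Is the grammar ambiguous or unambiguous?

(P0, N0 are unreachable from Expr, so their rules don't affect L(Expr).) Each reachable nonterminal has at most one production per leading terminal, and all productions are right-linear; the derivation is determined token-by-token.

Unambiguous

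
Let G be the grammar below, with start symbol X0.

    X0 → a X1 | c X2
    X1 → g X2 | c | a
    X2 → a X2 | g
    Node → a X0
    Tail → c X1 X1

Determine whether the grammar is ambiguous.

Only X0, X1, X2 are reachable from X0; ignoring the rest: Restricted to the reachable nonterminals, every rule has the form A → t or A → t B, and no two rules for the same A share a first terminal. The grammar encodes a DFA — one run per string.

Unambiguous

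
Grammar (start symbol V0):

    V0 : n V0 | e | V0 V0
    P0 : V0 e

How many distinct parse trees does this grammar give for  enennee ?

Parse trees for enennee (showing first 6 of 15):
  [V0 [V0 e] [V0 n [V0 [V0 e] [V0 n [V0 n [V0 [V0 e] [V0 e]]]]]]]
  [V0 [V0 e] [V0 n [V0 [V0 e] [V0 n [V0 [V0 n [V0 e]] [V0 e]]]]]]
  [V0 [V0 e] [V0 n [V0 [V0 e] [V0 [V0 n [V0 n [V0 e]]] [V0 e]]]]]
  [V0 [V0 e] [V0 n [V0 [V0 [V0 e] [V0 n [V0 n [V0 e]]]] [V0 e]]]]
  [V0 [V0 e] [V0 [V0 n [V0 e]] [V0 n [V0 n [V0 [V0 e] [V0 e]]]]]]
  [V0 [V0 e] [V0 [V0 n [V0 e]] [V0 n [V0 [V0 n [V0 e]] [V0 e]]]]]

15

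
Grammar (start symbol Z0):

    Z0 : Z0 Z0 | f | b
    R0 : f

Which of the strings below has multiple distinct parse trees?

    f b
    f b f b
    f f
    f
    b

f b f b

f b: 1 tree
f b f b: 5 trees
f f: 1 tree
f: 1 tree
b: 1 tree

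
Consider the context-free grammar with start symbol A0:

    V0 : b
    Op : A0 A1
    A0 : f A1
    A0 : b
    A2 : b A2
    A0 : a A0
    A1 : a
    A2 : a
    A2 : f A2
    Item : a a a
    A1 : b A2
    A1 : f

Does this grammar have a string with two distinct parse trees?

Unambiguous

Only A0, A1, A2 are reachable from A0; ignoring the rest: Restricted to the reachable nonterminals, every rule has the form A → t or A → t B, and no two rules for the same A share a first terminal. The grammar encodes a DFA — one run per string.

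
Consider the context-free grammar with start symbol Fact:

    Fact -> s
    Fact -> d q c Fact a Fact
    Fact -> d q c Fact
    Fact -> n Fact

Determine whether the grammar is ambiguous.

Ambiguous

Witness: d q c d q c s a s

Derivation 1: Fact ⇒ d q c Fact a Fact ⇒ d q c d q c Fact a Fact ⇒ d q c d q c s a Fact ⇒ d q c d q c s a s
Derivation 2: Fact ⇒ d q c Fact ⇒ d q c d q c Fact a Fact ⇒ d q c d q c s a Fact ⇒ d q c d q c s a s

Two distinct leftmost derivations for the same string.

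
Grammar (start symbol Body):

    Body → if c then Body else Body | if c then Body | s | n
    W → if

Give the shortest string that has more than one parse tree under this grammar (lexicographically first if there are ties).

if c then if c then n else n

length 1: no string has ≥2 trees
length 4: no string has ≥2 trees
length 6: no string has ≥2 trees
length 7: no string has ≥2 trees
length 9: if c then if c then n else n has 2 parse trees

Two derivations of if c then if c then n else n:
  Body ⇒ if c then Body else Body ⇒ if c then if c then Body else Body ⇒ if c then if c then n else Body ⇒ if c then if c then n else n
  Body ⇒ if c then Body ⇒ if c then if c then Body else Body ⇒ if c then if c then n else Body ⇒ if c then if c then n else n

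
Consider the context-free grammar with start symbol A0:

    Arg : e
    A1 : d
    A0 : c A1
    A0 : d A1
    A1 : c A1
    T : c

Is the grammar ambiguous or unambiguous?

(Arg, T are unreachable from A0, so their rules don't affect L(A0).) The reachable rules are right-linear with at most one rule per (nonterminal, next-terminal) pair. Each input token forces the next rule, so parsing is deterministic.

Unambiguous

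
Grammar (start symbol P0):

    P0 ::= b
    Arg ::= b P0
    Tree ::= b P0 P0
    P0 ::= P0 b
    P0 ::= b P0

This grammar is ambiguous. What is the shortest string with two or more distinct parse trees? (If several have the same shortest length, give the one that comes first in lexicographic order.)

length 1: no string has ≥2 trees
length 2: b b has 2 parse trees

Two derivations of b b:
  P0 ⇒ P0 b ⇒ b b
  P0 ⇒ b P0 ⇒ b b

b b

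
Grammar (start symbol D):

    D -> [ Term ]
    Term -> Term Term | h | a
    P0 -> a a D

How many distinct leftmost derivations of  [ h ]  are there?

Parse trees for [ h ]:
  [D [ [Term h] ]]

1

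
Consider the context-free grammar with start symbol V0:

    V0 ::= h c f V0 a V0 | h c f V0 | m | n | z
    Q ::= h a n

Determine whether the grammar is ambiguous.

Ambiguous

Witness: h c f h c f m a m

Derivation 1: V0 ⇒ h c f V0 a V0 ⇒ h c f h c f V0 a V0 ⇒ h c f h c f m a V0 ⇒ h c f h c f m a m
Derivation 2: V0 ⇒ h c f V0 ⇒ h c f h c f V0 a V0 ⇒ h c f h c f m a V0 ⇒ h c f h c f m a m

Two distinct leftmost derivations for the same string.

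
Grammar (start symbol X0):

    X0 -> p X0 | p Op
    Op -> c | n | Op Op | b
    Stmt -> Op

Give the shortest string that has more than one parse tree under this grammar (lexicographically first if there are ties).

length 2: no string has ≥2 trees
length 3: no string has ≥2 trees
length 4: p b b b has 2 parse trees

Two derivations of p b b b:
  X0 ⇒ p Op ⇒ p Op Op ⇒ p Op Op Op ⇒ p b Op Op ⇒ p b b Op ⇒ p b b b
  X0 ⇒ p Op ⇒ p Op Op ⇒ p b Op ⇒ p b Op Op ⇒ p b b Op ⇒ p b b b

p b b b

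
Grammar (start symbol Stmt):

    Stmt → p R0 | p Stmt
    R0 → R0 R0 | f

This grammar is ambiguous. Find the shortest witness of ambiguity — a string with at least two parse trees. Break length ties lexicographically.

length 2: no string has ≥2 trees
length 3: no string has ≥2 trees
length 4: p f f f has 2 parse trees

Two derivations of p f f f:
  Stmt ⇒ p R0 ⇒ p R0 R0 ⇒ p R0 R0 R0 ⇒ p f R0 R0 ⇒ p f f R0 ⇒ p f f f
  Stmt ⇒ p R0 ⇒ p R0 R0 ⇒ p f R0 ⇒ p f R0 R0 ⇒ p f f R0 ⇒ p f f f

p f f f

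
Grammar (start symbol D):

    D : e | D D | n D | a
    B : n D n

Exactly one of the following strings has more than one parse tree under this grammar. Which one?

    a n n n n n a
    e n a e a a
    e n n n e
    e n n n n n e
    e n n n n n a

e n a e a a

a n n n n n a: 1 tree
e n a e a a: 28 trees
e n n n e: 1 tree
e n n n n n e: 1 tree
e n n n n n a: 1 tree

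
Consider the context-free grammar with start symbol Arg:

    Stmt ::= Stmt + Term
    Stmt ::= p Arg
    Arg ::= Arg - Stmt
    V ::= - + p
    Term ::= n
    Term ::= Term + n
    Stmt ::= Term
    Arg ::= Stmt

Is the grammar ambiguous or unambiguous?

Witness: n + n

Derivation 1: Arg ⇒ Stmt ⇒ Stmt + Term ⇒ Term + Term ⇒ n + Term ⇒ n + n
Derivation 2: Arg ⇒ Stmt ⇒ Term ⇒ Term + n ⇒ n + n

Two distinct leftmost derivations for the same string.

Ambiguous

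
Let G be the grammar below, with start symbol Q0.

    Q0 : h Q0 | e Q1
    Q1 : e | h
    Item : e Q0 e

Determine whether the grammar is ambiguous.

Only Q0, Q1 are reachable from Q0; ignoring the rest: Restricted to the reachable nonterminals, every rule has the form A → t or A → t B, and no two rules for the same A share a first terminal. The grammar encodes a DFA — one run per string.

Unambiguous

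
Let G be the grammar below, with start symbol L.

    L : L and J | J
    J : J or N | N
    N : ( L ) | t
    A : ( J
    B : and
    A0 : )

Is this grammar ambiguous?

Unambiguous

(A, B, A0 are unreachable from L, so their rules don't affect L(L).) This is a standard precedence ladder (L over J over N), with each level left-recursive on its own operator ('and' at L, 'or' at J). That structure is LR(1), hence unambiguous.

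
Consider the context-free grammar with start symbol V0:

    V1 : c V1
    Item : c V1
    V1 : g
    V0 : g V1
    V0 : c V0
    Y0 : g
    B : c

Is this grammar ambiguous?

Only V0, V1 are reachable from V0; ignoring the rest: The reachable rules are right-linear with at most one rule per (nonterminal, next-terminal) pair. Each input token forces the next rule, so parsing is deterministic.

Unambiguous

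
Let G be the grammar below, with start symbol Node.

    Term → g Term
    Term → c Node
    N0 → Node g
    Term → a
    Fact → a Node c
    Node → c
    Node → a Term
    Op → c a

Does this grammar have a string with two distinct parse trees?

Only Node, Term are reachable from Node; ignoring the rest: The reachable rules are right-linear with at most one rule per (nonterminal, next-terminal) pair. Each input token forces the next rule, so parsing is deterministic.

Unambiguous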